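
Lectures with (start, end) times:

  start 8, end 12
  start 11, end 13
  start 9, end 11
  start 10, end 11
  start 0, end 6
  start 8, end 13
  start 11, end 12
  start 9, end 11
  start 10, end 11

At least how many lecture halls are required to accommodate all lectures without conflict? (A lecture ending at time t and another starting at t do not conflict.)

The answer is the maximum number of intervals overlapping at any instant.
starts: [0, 8, 8, 9, 9, 10, 10, 11, 11]
ends:   [6, 11, 11, 11, 11, 12, 12, 13, 13]
s0→1 e6→0 s8→1 s8→2 s9→3 s9→4 s10→5 s10→6  — peak 6.

6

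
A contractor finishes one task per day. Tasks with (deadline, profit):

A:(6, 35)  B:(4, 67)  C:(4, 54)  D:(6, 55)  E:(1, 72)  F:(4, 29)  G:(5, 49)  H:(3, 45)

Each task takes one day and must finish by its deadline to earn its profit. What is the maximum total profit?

342

By profit: E(d1,72), B(d4,67), D(d6,55), C(d4,54), G(d5,49), H(d3,45), A(d6,35), F(d4,29)
E→slot 1; B→slot 4; D→slot 6; C→slot 3; G→slot 5; H→slot 2; A skipped; F skipped.
Profit = 72 + 45 + 54 + 67 + 49 + 55 = 342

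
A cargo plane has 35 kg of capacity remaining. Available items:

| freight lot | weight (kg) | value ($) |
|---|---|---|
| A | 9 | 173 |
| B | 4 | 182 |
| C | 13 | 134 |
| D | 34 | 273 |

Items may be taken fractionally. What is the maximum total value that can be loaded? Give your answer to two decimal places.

561.26

Order: B (182/4=45.50) > A (173/9=19.22) > C (134/13=10.31) > D (273/34=8.03)
Fill: take B (4 @ 182) → take A (9 @ 173) → take C (13 @ 134) → take 9/34 of D → 72.26; 35/35 used.
Total value = 561.26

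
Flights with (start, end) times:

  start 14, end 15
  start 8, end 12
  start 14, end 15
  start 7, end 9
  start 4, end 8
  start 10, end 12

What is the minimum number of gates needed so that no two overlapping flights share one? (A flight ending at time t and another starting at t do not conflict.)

Count concurrent intervals with a sweep; the peak is the room count.
Events (time:±→running): 4:+→1 7:+→2 … peak 2.

2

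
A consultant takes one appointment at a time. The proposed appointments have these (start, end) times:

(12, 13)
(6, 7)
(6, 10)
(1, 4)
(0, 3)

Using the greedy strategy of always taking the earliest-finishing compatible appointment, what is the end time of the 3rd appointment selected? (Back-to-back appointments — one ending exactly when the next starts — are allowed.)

Order by finish time; keep every interval that doesn't clash with the previous kept one.
Sorted by end: (0,3)  (1,4)  (6,7)  (6,10)  (12,13)
take (0,3); take (6,7); take (12,13).
Selected: (0,3) (6,7) (12,13)

13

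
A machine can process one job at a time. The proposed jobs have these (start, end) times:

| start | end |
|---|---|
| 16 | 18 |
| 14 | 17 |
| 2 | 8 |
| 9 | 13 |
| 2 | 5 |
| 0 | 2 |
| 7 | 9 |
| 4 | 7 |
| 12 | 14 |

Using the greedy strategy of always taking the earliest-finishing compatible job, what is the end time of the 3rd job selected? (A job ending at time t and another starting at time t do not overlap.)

Order by finish time; keep every interval that doesn't clash with the previous kept one.
Sorted by end: (0,2)  (2,5)  (4,7)  (2,8)  (7,9)  (9,13)  (12,14)  (14,17)  (16,18)
take (0,2); take (2,5); skip (2,8); take (7,9); take (9,13); skip (12,14); take (14,17).
Selected: (0,2) (2,5) (7,9) (9,13) (14,17)

9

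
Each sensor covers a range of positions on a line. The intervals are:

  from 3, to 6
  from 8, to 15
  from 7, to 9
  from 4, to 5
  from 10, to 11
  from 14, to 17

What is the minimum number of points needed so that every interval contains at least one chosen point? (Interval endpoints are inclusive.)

Sort by right endpoint; whenever an interval is uncovered, place a point at its right end.
Sorted: [4,5] [3,6] [7,9] [10,11] [8,15] [14,17]
{[4,5],[3,6]} hit by 5; {[7,9]} hit by 9; {[10,11],[8,15]} hit by 11; {[14,17]} hit by 17.
Points: 5, 9, 11, 17 (4 total).

4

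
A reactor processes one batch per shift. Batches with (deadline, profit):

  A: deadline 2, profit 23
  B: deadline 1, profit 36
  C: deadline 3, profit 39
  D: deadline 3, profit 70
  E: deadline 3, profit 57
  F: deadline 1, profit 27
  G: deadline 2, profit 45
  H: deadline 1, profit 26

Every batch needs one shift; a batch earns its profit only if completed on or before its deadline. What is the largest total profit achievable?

172

Take jobs in profit order; each goes to the latest open slot no later than its deadline.
Profit order: D=70 E=57 G=45 C=39 B=36 F=27 H=26 A=23
Assign: D→slot 3, E→slot 2, G→slot 1, C skipped, B skipped, F skipped, H skipped, A skipped.
Slots: [1:G] [2:E] [3:D]
Profit = 45 + 57 + 70 = 172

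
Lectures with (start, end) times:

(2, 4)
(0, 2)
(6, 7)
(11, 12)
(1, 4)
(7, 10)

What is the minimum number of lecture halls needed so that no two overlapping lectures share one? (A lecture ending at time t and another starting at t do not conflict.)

2

The answer is the maximum number of intervals overlapping at any instant.
Events (time:±→running): 0:+→1 1:+→2 … peak 2.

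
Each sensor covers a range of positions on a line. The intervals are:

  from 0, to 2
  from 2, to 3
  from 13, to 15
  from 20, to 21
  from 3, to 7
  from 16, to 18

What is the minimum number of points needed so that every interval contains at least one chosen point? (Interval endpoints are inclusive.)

Sort by right endpoint; whenever an interval is uncovered, place a point at its right end.
By right end: [0,2]  [2,3]  [3,7]  [13,15]  [16,18]  [20,21]
[0,2] uncovered → point at 2; [3,7] uncovered → point at 7; [13,15] uncovered → point at 15; [16,18] uncovered → point at 18; [20,21] uncovered → point at 21.
Points: 2, 7, 15, 18, 21 (5 total).

5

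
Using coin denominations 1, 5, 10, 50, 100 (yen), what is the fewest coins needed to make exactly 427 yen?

9

Use the largest denomination that fits, subtract, and repeat.
427 − 4×100→27 − 2×10→7 − 1×5→2 − 2×1→0
Total coins = 4 + 2 + 1 + 2 = 9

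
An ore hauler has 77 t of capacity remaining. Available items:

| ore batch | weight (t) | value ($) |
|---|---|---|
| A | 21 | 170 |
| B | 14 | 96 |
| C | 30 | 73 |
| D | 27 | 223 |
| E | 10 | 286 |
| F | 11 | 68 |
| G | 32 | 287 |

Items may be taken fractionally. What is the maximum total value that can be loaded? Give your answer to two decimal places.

Greedy by value/weight ratio, highest first.
Ratios (sorted): E 28.60, G 8.97, D 8.26, A 8.10, B 6.86, F 6.18, C 2.43
take E (10 @ 286); take G (32 @ 287); take D (27 @ 223); take 8/21 of A → 64.76. Capacity used 77/77.
Total value = 860.76

860.76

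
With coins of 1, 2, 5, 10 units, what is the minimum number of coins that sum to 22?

3

22 = 2×10 + 1×2
Total coins = 2 + 1 = 3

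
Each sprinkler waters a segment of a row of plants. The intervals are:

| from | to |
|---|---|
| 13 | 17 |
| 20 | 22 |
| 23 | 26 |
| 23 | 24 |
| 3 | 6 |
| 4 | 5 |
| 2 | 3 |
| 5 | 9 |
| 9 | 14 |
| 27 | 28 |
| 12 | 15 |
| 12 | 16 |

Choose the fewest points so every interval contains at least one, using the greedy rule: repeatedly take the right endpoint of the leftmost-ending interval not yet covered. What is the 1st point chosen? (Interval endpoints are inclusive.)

3

Process intervals by earliest right end; each time one isn't hit yet, stab at its right endpoint.
By right end: [2,3]  [4,5]  [3,6]  [5,9]  [9,14]  [12,15]  [12,16]  [13,17]  [20,22]  [23,24]  [23,26]  [27,28]
[2,3] uncovered → point at 3; [4,5] uncovered → point at 5; [9,14] uncovered → point at 14; [20,22] uncovered → point at 22; [23,24] uncovered → point at 24; [27,28] uncovered → point at 28.
Points: 3, 5, 14, 22, 24, 28 (6 total).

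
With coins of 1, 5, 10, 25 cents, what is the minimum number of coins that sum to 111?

6

111 = 4×25 + 1×10 + 1×1
Total coins = 4 + 1 + 1 = 6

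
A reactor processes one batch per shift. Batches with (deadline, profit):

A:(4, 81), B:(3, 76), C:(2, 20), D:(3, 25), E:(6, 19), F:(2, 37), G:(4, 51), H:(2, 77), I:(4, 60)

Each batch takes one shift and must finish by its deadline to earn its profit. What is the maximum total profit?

313

Profit order: A=81 H=77 B=76 I=60 G=51 F=37 D=25 C=20 E=19
Assign: A→slot 4, H→slot 2, B→slot 3, I→slot 1, G skipped, F skipped, D skipped, C skipped, E→slot 6.
Slots: [1:I] [2:H] [3:B] [4:A] [6:E]
Profit = 60 + 77 + 76 + 81 + 19 = 313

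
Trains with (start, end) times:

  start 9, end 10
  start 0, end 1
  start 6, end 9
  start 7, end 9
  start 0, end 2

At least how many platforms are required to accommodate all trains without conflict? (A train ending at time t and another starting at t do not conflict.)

Events (time:±→running): 0:+→1 0:+→2 … peak 2.

2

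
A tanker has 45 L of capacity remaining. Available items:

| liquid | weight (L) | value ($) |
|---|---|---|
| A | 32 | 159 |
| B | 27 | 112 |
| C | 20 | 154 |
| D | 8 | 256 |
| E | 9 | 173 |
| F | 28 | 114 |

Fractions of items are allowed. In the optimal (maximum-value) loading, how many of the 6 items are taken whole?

Ratios (sorted): D 32.00, E 19.22, C 7.70, A 4.97, B 4.15, F 4.07
take D (8 @ 256); take E (9 @ 173); take C (20 @ 154); take 8/32 of A → 39.75. Capacity used 45/45.
3 item(s) taken whole; one partial (take 8/32 of A).

3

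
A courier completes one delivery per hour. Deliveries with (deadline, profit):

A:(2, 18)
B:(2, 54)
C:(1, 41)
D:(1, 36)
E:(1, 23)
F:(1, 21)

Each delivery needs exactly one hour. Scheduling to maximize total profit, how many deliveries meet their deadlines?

2

Sort by profit descending; place each in the latest free slot ≤ its deadline.
Profit order: B=54 C=41 D=36 E=23 F=21 A=18
Assign: B→slot 2, C→slot 1, D skipped, E skipped, F skipped, A skipped.
Slots: [1:C] [2:B]
2 of 6 scheduled.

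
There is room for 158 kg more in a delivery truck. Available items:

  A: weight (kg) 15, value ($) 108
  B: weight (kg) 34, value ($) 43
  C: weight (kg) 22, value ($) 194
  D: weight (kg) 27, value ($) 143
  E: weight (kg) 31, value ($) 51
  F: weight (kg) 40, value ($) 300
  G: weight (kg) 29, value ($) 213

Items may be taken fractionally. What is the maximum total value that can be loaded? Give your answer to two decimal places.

999.13

Order: C (194/22=8.82) > F (300/40=7.50) > G (213/29=7.34) > A (108/15=7.20) > D (143/27=5.30) > E (51/31=1.65) > B (43/34=1.26)
Fill: take C (22 @ 194) → take F (40 @ 300) → take G (29 @ 213) → take A (15 @ 108) → take D (27 @ 143) → take 25/31 of E → 41.13; 158/158 used.
Total value = 999.13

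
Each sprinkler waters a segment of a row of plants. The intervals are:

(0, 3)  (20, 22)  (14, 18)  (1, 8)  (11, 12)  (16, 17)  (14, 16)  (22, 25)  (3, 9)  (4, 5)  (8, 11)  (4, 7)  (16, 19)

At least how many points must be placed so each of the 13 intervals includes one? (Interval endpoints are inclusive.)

Sort by right endpoint; whenever an interval is uncovered, place a point at its right end.
By right end: [0,3]  [4,5]  [4,7]  [1,8]  [3,9]  [8,11]  [11,12]  [14,16]  [16,17]  [14,18]  [16,19]  [20,22]  [22,25]
[0,3] uncovered → point at 3; [4,5] uncovered → point at 5; [8,11] uncovered → point at 11; [14,16] uncovered → point at 16; [20,22] uncovered → point at 22.
Points: 3, 5, 11, 16, 22 (5 total).

5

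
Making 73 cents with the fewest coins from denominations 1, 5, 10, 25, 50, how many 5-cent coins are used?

0

73 = 1×50 + 2×10 + 3×1
Count of 5: 0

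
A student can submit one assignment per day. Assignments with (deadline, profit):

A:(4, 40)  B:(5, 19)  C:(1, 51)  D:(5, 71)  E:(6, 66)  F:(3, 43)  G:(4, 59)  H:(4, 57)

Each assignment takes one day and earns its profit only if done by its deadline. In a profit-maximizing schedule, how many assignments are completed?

6

By profit: D(d5,71), E(d6,66), G(d4,59), H(d4,57), C(d1,51), F(d3,43), A(d4,40), B(d5,19)
D→slot 5; E→slot 6; G→slot 4; H→slot 3; C→slot 1; F→slot 2; A skipped; B skipped.
6 of 8 scheduled.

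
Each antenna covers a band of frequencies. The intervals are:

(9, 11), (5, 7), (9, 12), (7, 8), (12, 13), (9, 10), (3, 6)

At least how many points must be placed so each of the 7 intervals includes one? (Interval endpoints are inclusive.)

Sorted: [3,6] [5,7] [7,8] [9,10] [9,11] [9,12] [12,13]
{[3,6],[5,7]} hit by 6; {[7,8]} hit by 8; {[9,10],[9,11],[9,12]} hit by 10; {[12,13]} hit by 13.
Points: 6, 8, 10, 13 (4 total).

4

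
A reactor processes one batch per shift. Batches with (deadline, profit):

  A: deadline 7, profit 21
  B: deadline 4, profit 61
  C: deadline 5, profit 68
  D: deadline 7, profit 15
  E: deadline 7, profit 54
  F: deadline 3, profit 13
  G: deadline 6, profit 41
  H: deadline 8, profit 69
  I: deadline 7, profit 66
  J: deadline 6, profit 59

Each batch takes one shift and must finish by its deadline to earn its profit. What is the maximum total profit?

439

Profit order: H=69 C=68 I=66 B=61 J=59 E=54 G=41 A=21 D=15 F=13
Assign: H→slot 8, C→slot 5, I→slot 7, B→slot 4, J→slot 6, E→slot 3, G→slot 2, A→slot 1, D skipped, F skipped.
Slots: [1:A] [2:G] [3:E] [4:B] [5:C] [6:J] [7:I] [8:H]
Profit = 21 + 41 + 54 + 61 + 68 + 59 + 66 + 69 = 439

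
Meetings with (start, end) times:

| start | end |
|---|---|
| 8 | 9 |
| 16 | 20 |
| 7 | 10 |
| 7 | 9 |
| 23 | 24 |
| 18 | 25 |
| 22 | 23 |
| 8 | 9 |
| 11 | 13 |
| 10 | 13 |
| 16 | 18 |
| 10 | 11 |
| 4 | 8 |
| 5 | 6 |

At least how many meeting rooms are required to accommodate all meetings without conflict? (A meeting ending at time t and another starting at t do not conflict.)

Events (time:±→running): 4:+→1 5:+→2 6:-→1 7:+→2 7:+→3 8:-→2 8:+→3 8:+→4 … peak 4.

4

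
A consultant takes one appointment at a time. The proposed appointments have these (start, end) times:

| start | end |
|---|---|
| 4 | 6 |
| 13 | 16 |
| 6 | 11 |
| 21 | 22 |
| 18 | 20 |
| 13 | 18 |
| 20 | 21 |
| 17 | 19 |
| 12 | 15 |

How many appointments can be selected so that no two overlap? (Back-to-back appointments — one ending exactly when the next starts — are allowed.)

By end time: (4,6), (6,11), (12,15), (13,16), (13,18), (17,19), (18,20), (20,21), (21,22).
Pick (4,6); next start ≥ 6 → (6,11); next start ≥ 11 → (12,15); next start ≥ 15 → (17,19); next start ≥ 19 → (20,21); next start ≥ 21 → (21,22).
Selected 6 appointments.

6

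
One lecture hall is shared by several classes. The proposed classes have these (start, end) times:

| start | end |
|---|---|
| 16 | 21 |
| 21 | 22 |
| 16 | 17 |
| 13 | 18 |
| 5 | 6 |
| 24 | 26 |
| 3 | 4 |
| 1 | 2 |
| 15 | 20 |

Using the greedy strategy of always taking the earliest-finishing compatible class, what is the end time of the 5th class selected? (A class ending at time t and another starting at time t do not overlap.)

22

Sorted by end: (1,2)  (3,4)  (5,6)  (16,17)  (13,18)  (15,20)  (16,21)  (21,22)  (24,26)
take (1,2); take (3,4); take (5,6); take (16,17); take (21,22); take (24,26).
Selected: (1,2) (3,4) (5,6) (16,17) (21,22) (24,26)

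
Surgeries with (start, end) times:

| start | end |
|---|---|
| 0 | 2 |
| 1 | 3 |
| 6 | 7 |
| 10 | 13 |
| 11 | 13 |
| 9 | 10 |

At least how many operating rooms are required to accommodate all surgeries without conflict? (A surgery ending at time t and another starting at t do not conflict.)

2

starts: [0, 1, 6, 9, 10, 11]
ends:   [2, 3, 7, 10, 13, 13]
s0→1 s1→2  — peak 2.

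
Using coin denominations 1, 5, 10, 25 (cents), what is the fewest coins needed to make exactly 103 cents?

103 − 4×25→3 − 3×1→0
Total coins = 4 + 3 = 7

7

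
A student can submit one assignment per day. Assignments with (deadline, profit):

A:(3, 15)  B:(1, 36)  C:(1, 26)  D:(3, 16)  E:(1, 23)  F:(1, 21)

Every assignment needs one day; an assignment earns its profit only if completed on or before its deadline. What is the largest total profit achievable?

Profit order: B=36 C=26 E=23 F=21 D=16 A=15
Assign: B→slot 1, C skipped, E skipped, F skipped, D→slot 3, A→slot 2.
Slots: [1:B] [2:A] [3:D]
Profit = 36 + 15 + 16 = 67

67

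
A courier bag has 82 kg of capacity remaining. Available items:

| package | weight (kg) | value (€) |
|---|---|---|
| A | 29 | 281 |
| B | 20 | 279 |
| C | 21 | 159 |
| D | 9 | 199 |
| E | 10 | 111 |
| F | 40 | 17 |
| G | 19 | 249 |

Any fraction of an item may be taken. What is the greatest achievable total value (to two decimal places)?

1070.55

Order: D (199/9=22.11) > B (279/20=13.95) > G (249/19=13.11) > E (111/10=11.10) > A (281/29=9.69) > C (159/21=7.57) > F (17/40=0.42)
Fill: take D (9 @ 199) → take B (20 @ 279) → take G (19 @ 249) → take E (10 @ 111) → take 24/29 of A → 232.55; 82/82 used.
Total value = 1070.55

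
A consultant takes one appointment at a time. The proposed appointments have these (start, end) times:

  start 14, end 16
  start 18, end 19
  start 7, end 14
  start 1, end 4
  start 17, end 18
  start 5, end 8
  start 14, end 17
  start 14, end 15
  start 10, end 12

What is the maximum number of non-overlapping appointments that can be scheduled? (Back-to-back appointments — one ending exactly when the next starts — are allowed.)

6

Order by finish time; keep every interval that doesn't clash with the previous kept one.
By end time: (1,4), (5,8), (10,12), (7,14), (14,15), (14,16), (14,17), (17,18), (18,19).
Pick (1,4); next start ≥ 4 → (5,8); next start ≥ 8 → (10,12); next start ≥ 12 → (14,15); next start ≥ 15 → (17,18); next start ≥ 18 → (18,19).
Selected 6 appointments.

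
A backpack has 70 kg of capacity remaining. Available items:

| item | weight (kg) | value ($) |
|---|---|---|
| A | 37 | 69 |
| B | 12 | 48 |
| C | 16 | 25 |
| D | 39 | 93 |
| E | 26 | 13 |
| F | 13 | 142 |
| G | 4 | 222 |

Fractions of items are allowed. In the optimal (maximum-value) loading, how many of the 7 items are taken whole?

4

Greedy by value/weight ratio, highest first.
Order: G (222/4=55.50) > F (142/13=10.92) > B (48/12=4.00) > D (93/39=2.38) > A (69/37=1.86) > C (25/16=1.56) > E (13/26=0.50)
Fill: take G (4 @ 222) → take F (13 @ 142) → take B (12 @ 48) → take D (39 @ 93) → take 2/37 of A → 3.73; 70/70 used.
4 item(s) taken whole; one partial (take 2/37 of A).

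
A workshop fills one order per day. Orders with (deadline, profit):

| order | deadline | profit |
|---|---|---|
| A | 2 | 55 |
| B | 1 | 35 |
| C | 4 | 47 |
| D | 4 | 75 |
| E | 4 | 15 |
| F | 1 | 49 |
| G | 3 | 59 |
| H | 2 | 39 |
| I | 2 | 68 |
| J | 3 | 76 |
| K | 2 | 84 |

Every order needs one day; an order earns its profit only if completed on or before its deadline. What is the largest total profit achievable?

303

By profit: K(d2,84), J(d3,76), D(d4,75), I(d2,68), G(d3,59), A(d2,55), F(d1,49), C(d4,47), H(d2,39), B(d1,35), E(d4,15)
K→slot 2; J→slot 3; D→slot 4; I→slot 1; G skipped; A skipped; F skipped; C skipped; H skipped; B skipped; E skipped.
Profit = 68 + 84 + 76 + 75 = 303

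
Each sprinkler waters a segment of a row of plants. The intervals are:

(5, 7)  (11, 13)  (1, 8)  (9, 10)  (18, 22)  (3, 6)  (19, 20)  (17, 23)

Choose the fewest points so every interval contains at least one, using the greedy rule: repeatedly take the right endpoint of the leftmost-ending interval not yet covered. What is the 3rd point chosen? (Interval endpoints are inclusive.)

13

Process intervals by earliest right end; each time one isn't hit yet, stab at its right endpoint.
By right end: [3,6]  [5,7]  [1,8]  [9,10]  [11,13]  [19,20]  [18,22]  [17,23]
[3,6] uncovered → point at 6; [9,10] uncovered → point at 10; [11,13] uncovered → point at 13; [19,20] uncovered → point at 20.
Points: 6, 10, 13, 20 (4 total).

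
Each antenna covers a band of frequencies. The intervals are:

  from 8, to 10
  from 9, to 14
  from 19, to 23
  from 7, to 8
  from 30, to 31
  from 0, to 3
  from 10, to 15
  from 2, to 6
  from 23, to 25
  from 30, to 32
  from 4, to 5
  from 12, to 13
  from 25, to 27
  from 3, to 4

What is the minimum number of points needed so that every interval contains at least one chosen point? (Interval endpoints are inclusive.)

7

Sort by right endpoint; whenever an interval is uncovered, place a point at its right end.
By right end: [0,3]  [3,4]  [4,5]  [2,6]  [7,8]  [8,10]  [12,13]  [9,14]  [10,15]  [19,23]  [23,25]  [25,27]  [30,31]  [30,32]
[0,3] uncovered → point at 3; [4,5] uncovered → point at 5; [7,8] uncovered → point at 8; [12,13] uncovered → point at 13; [19,23] uncovered → point at 23; [25,27] uncovered → point at 27; [30,31] uncovered → point at 31.
Points: 3, 5, 8, 13, 23, 27, 31 (7 total).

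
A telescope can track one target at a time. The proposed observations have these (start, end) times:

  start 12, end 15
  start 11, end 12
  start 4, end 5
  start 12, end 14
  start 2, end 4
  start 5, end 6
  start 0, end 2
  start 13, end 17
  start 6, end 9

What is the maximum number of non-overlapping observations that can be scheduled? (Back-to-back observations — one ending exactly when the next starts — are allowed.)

By end time: (0,2), (2,4), (4,5), (5,6), (6,9), (11,12), (12,14), (12,15), (13,17).
Pick (0,2); next start ≥ 2 → (2,4); next start ≥ 4 → (4,5); next start ≥ 5 → (5,6); next start ≥ 6 → (6,9); next start ≥ 9 → (11,12); next start ≥ 12 → (12,14).
Selected 7 observations.

7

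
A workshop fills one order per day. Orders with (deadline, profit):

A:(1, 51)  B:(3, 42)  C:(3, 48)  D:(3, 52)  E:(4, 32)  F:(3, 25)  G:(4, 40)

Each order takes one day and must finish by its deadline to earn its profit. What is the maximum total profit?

191

Profit order: D=52 A=51 C=48 B=42 G=40 E=32 F=25
Assign: D→slot 3, A→slot 1, C→slot 2, B skipped, G→slot 4, E skipped, F skipped.
Slots: [1:A] [2:C] [3:D] [4:G]
Profit = 51 + 48 + 52 + 40 = 191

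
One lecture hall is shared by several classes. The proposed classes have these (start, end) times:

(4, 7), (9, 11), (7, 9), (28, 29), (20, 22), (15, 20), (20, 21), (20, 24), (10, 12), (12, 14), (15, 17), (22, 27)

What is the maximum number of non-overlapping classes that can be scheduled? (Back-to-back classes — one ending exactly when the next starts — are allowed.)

Sort by end time and greedily take each interval whose start is ≥ the last chosen end.
By end time: (4,7), (7,9), (9,11), (10,12), (12,14), (15,17), (15,20), (20,21), (20,22), (20,24), (22,27), (28,29).
Pick (4,7); next start ≥ 7 → (7,9); next start ≥ 9 → (9,11); next start ≥ 11 → (12,14); next start ≥ 14 → (15,17); next start ≥ 17 → (20,21); next start ≥ 21 → (22,27); next start ≥ 27 → (28,29).
Selected 8 classes.

8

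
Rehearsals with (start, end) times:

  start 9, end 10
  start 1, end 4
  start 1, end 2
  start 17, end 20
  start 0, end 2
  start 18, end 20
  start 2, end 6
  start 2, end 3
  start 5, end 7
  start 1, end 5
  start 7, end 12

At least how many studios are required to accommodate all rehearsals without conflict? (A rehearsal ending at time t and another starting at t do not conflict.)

4

starts: [0, 1, 1, 1, 2, 2, 5, 7, 9, 17, 18]
ends:   [2, 2, 3, 4, 5, 6, 7, 10, 12, 20, 20]
s0→1 s1→2 s1→3 s1→4  — peak 4.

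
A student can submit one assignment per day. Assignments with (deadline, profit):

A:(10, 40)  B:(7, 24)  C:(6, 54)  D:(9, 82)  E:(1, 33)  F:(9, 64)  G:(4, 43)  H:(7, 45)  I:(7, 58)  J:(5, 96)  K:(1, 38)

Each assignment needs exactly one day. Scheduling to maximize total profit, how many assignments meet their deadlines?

10

Take jobs in profit order; each goes to the latest open slot no later than its deadline.
Profit order: J=96 D=82 F=64 I=58 C=54 H=45 G=43 A=40 K=38 E=33 B=24
Assign: J→slot 5, D→slot 9, F→slot 8, I→slot 7, C→slot 6, H→slot 4, G→slot 3, A→slot 10, K→slot 1, E skipped, B→slot 2.
Slots: [1:K] [2:B] [3:G] [4:H] [5:J] [6:C] [7:I] [8:F] [9:D] [10:A]
10 of 11 scheduled.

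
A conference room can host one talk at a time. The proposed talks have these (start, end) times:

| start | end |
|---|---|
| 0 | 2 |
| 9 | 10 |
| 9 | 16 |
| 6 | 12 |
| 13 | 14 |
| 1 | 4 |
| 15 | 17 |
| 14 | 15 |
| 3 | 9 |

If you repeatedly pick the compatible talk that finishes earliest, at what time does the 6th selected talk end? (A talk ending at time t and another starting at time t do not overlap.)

Greedy by earliest finish: after sorting by end time, pick each interval compatible with the last pick.
By end time: (0,2), (1,4), (3,9), (9,10), (6,12), (13,14), (14,15), (9,16), (15,17).
Pick (0,2); next start ≥ 2 → (3,9); next start ≥ 9 → (9,10); next start ≥ 10 → (13,14); next start ≥ 14 → (14,15); next start ≥ 15 → (15,17).
Selected: (0,2) (3,9) (9,10) (13,14) (14,15) (15,17)

17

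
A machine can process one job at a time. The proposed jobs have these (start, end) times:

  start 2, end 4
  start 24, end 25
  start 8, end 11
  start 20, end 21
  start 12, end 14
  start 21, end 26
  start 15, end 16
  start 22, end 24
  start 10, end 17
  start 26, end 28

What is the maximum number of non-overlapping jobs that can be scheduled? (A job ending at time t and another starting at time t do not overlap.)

By end time: (2,4), (8,11), (12,14), (15,16), (10,17), (20,21), (22,24), (24,25), (21,26), (26,28).
Pick (2,4); next start ≥ 4 → (8,11); next start ≥ 11 → (12,14); next start ≥ 14 → (15,16); next start ≥ 16 → (20,21); next start ≥ 21 → (22,24); next start ≥ 24 → (24,25); next start ≥ 25 → (26,28).
Selected 8 jobs.

8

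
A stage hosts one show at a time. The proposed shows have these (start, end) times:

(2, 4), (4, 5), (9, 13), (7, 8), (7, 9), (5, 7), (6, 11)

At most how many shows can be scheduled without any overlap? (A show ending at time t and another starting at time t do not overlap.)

5

Sorted by end: (2,4)  (4,5)  (5,7)  (7,8)  (7,9)  (6,11)  (9,13)
take (2,4); take (4,5); take (5,7); take (7,8); skip (7,9); take (9,13).
Selected 5 shows.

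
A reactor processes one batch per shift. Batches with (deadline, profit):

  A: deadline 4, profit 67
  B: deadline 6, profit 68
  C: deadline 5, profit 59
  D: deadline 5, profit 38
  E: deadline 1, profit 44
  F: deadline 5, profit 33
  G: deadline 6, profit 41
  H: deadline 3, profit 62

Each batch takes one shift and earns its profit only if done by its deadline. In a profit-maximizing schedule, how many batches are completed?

6

Take jobs in profit order; each goes to the latest open slot no later than its deadline.
Profit order: B=68 A=67 H=62 C=59 E=44 G=41 D=38 F=33
Assign: B→slot 6, A→slot 4, H→slot 3, C→slot 5, E→slot 1, G→slot 2, D skipped, F skipped.
Slots: [1:E] [2:G] [3:H] [4:A] [5:C] [6:B]
6 of 8 scheduled.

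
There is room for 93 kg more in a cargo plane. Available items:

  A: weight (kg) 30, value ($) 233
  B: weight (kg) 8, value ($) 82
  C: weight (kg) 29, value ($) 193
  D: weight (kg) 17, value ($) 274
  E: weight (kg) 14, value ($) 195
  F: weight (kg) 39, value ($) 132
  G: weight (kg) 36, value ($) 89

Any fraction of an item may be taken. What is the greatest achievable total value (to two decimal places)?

943.72

Ratios (sorted): D 16.12, E 13.93, B 10.25, A 7.77, C 6.66, F 3.38, G 2.47
take D (17 @ 274); take E (14 @ 195); take B (8 @ 82); take A (30 @ 233); take 24/29 of C → 159.72. Capacity used 93/93.
Total value = 943.72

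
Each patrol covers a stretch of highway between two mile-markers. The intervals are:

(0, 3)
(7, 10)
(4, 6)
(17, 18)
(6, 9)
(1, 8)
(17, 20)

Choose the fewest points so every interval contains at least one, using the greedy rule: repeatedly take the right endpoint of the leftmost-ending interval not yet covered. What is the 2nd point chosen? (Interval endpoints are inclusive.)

6

Sorted: [0,3] [4,6] [1,8] [6,9] [7,10] [17,18] [17,20]
{[0,3]} hit by 3; {[4,6],[1,8],[6,9]} hit by 6; {[7,10]} hit by 10; {[17,18],[17,20]} hit by 18.
Points: 3, 6, 10, 18 (4 total).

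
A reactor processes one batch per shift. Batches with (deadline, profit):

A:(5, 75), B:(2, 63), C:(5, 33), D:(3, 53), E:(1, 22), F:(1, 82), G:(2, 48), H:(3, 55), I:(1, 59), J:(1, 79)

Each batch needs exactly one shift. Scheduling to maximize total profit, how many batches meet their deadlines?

By profit: F(d1,82), J(d1,79), A(d5,75), B(d2,63), I(d1,59), H(d3,55), D(d3,53), G(d2,48), C(d5,33), E(d1,22)
F→slot 1; J skipped; A→slot 5; B→slot 2; I skipped; H→slot 3; D skipped; G skipped; C→slot 4; E skipped.
5 of 10 scheduled.

5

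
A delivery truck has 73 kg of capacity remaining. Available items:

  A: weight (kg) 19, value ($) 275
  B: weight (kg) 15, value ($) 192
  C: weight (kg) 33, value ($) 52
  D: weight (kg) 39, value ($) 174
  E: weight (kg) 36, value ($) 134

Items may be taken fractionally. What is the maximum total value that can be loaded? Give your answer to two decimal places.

Greedy by value/weight ratio, highest first.
Order: A (275/19=14.47) > B (192/15=12.80) > D (174/39=4.46) > E (134/36=3.72) > C (52/33=1.58)
Fill: take A (19 @ 275) → take B (15 @ 192) → take D (39 @ 174); 73/73 used.
Total value = 641.00

641.00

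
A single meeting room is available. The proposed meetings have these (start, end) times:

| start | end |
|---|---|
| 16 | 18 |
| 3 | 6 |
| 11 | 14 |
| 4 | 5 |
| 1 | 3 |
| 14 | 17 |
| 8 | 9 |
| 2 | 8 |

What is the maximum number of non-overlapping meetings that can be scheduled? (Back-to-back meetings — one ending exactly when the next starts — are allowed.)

5

Sort by end time and greedily take each interval whose start is ≥ the last chosen end.
By end time: (1,3), (4,5), (3,6), (2,8), (8,9), (11,14), (14,17), (16,18).
Pick (1,3); next start ≥ 3 → (4,5); next start ≥ 5 → (8,9); next start ≥ 9 → (11,14); next start ≥ 14 → (14,17).
Selected 5 meetings.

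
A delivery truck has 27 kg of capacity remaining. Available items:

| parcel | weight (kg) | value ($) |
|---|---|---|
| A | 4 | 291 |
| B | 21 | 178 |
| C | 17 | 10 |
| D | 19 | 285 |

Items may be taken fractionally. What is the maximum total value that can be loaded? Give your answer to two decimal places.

Ratios (sorted): A 72.75, D 15.00, B 8.48, C 0.59
take A (4 @ 291); take D (19 @ 285); take 4/21 of B → 33.90. Capacity used 27/27.
Total value = 609.90

609.90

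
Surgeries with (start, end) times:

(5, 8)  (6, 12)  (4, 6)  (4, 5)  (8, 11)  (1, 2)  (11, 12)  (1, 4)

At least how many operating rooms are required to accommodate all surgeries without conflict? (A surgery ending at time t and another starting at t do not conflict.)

Count concurrent intervals with a sweep; the peak is the room count.
starts: [1, 1, 4, 4, 5, 6, 8, 11]
ends:   [2, 4, 5, 6, 8, 11, 12, 12]
s1→1 s1→2  — peak 2.

2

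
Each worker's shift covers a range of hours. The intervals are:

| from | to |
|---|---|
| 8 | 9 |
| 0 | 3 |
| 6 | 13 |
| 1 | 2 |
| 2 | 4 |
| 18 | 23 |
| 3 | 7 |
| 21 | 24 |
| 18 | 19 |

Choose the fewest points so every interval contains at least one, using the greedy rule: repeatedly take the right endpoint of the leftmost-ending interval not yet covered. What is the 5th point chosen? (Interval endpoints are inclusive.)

24

Sort by right endpoint; whenever an interval is uncovered, place a point at its right end.
By right end: [1,2]  [0,3]  [2,4]  [3,7]  [8,9]  [6,13]  [18,19]  [18,23]  [21,24]
[1,2] uncovered → point at 2; [3,7] uncovered → point at 7; [8,9] uncovered → point at 9; [18,19] uncovered → point at 19; [21,24] uncovered → point at 24.
Points: 2, 7, 9, 19, 24 (5 total).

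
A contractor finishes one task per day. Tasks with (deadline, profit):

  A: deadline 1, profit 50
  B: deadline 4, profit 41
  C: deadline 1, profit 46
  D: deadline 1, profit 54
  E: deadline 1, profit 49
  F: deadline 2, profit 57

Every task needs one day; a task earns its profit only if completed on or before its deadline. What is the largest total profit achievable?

152

Take jobs in profit order; each goes to the latest open slot no later than its deadline.
By profit: F(d2,57), D(d1,54), A(d1,50), E(d1,49), C(d1,46), B(d4,41)
F→slot 2; D→slot 1; A skipped; E skipped; C skipped; B→slot 4.
Profit = 54 + 57 + 41 = 152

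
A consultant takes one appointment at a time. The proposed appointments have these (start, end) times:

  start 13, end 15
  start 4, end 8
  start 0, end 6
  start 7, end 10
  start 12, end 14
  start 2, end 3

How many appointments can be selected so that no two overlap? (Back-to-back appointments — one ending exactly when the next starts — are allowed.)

Order by finish time; keep every interval that doesn't clash with the previous kept one.
By end time: (2,3), (0,6), (4,8), (7,10), (12,14), (13,15).
Pick (2,3); next start ≥ 3 → (4,8); next start ≥ 8 → (12,14).
Selected 3 appointments.

3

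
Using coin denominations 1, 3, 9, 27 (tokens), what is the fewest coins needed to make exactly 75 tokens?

5

75 = 2×27 + 2×9 + 1×3
Total coins = 2 + 2 + 1 = 5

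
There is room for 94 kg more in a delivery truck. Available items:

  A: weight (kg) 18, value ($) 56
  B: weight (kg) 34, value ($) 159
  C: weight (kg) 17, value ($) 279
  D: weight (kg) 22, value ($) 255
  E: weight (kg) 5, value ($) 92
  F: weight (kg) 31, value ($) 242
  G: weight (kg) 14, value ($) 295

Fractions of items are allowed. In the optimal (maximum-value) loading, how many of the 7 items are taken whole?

Order: G (295/14=21.07) > E (92/5=18.40) > C (279/17=16.41) > D (255/22=11.59) > F (242/31=7.81) > B (159/34=4.68) > A (56/18=3.11)
Fill: take G (14 @ 295) → take E (5 @ 92) → take C (17 @ 279) → take D (22 @ 255) → take F (31 @ 242) → take 5/34 of B → 23.38; 94/94 used.
5 item(s) taken whole; one partial (take 5/34 of B).

5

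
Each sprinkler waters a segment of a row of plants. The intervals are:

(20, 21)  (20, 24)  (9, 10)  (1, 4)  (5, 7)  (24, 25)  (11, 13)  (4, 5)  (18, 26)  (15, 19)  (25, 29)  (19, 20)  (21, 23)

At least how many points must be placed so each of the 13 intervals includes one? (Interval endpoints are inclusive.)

Sort by right endpoint; whenever an interval is uncovered, place a point at its right end.
By right end: [1,4]  [4,5]  [5,7]  [9,10]  [11,13]  [15,19]  [19,20]  [20,21]  [21,23]  [20,24]  [24,25]  [18,26]  [25,29]
[1,4] uncovered → point at 4; [5,7] uncovered → point at 7; [9,10] uncovered → point at 10; [11,13] uncovered → point at 13; [15,19] uncovered → point at 19; [20,21] uncovered → point at 21; [24,25] uncovered → point at 25.
Points: 4, 7, 10, 13, 19, 21, 25 (7 total).

7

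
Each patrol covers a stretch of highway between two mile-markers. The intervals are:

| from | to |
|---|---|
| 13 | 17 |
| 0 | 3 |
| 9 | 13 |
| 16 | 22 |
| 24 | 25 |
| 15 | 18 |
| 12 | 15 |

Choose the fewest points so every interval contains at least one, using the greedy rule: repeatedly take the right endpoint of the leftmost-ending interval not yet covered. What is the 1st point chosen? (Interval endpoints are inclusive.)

Process intervals by earliest right end; each time one isn't hit yet, stab at its right endpoint.
Sorted: [0,3] [9,13] [12,15] [13,17] [15,18] [16,22] [24,25]
{[0,3]} hit by 3; {[9,13],[12,15],[13,17]} hit by 13; {[15,18],[16,22]} hit by 18; {[24,25]} hit by 25.
Points: 3, 13, 18, 25 (4 total).

3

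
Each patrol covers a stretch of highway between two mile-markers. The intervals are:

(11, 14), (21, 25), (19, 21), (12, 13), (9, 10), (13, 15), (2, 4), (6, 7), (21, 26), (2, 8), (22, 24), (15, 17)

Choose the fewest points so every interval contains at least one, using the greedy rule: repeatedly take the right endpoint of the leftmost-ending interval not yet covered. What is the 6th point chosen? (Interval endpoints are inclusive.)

21

By right end: [2,4]  [6,7]  [2,8]  [9,10]  [12,13]  [11,14]  [13,15]  [15,17]  [19,21]  [22,24]  [21,25]  [21,26]
[2,4] uncovered → point at 4; [6,7] uncovered → point at 7; [9,10] uncovered → point at 10; [12,13] uncovered → point at 13; [15,17] uncovered → point at 17; [19,21] uncovered → point at 21; [22,24] uncovered → point at 24.
Points: 4, 7, 10, 13, 17, 21, 24 (7 total).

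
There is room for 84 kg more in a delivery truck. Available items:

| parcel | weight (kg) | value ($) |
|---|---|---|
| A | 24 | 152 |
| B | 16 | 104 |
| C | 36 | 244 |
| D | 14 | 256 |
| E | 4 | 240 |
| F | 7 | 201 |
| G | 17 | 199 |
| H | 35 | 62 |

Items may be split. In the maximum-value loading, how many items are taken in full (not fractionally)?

Sort by value per unit weight and fill in that order.
Ratios (sorted): E 60.00, F 28.71, D 18.29, G 11.71, C 6.78, B 6.50, A 6.33, H 1.77
take E (4 @ 240); take F (7 @ 201); take D (14 @ 256); take G (17 @ 199); take C (36 @ 244); take 6/16 of B → 39.00. Capacity used 84/84.
5 item(s) taken whole; one partial (take 6/16 of B).

5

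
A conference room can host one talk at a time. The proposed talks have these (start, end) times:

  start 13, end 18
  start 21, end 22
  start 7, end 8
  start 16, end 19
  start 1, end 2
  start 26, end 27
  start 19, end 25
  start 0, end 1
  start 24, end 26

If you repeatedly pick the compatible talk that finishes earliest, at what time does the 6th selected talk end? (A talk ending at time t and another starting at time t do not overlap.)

26

Order by finish time; keep every interval that doesn't clash with the previous kept one.
Sorted by end: (0,1)  (1,2)  (7,8)  (13,18)  (16,19)  (21,22)  (19,25)  (24,26)  (26,27)
take (0,1); take (1,2); take (7,8); take (13,18); take (21,22); skip (19,25); take (24,26); take (26,27).
Selected: (0,1) (1,2) (7,8) (13,18) (21,22) (24,26) (26,27)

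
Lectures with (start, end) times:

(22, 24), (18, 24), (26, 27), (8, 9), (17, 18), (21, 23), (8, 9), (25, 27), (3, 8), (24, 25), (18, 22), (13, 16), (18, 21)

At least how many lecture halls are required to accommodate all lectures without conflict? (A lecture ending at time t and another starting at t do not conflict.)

3

Events (time:±→running): 3:+→1 8:-→0 8:+→1 8:+→2 9:-→1 9:-→0 13:+→1 16:-→0 17:+→1 18:-→0 18:+→1 18:+→2 18:+→3 … peak 3.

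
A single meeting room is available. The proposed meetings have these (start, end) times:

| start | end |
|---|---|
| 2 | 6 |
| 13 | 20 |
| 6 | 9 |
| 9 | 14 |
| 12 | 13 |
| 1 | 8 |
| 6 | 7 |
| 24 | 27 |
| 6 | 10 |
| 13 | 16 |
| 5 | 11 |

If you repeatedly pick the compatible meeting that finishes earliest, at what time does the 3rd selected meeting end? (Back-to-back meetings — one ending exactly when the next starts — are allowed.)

Sorted by end: (2,6)  (6,7)  (1,8)  (6,9)  (6,10)  (5,11)  (12,13)  (9,14)  (13,16)  (13,20)  (24,27)
take (2,6); take (6,7); skip (1,8); skip (6,10); take (12,13); take (13,16); take (24,27).
Selected: (2,6) (6,7) (12,13) (13,16) (24,27)

13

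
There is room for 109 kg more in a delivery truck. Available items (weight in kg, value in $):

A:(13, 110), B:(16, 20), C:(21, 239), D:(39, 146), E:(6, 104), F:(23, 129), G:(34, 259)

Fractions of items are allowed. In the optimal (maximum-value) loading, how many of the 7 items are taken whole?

5

Sort by value per unit weight and fill in that order.
Order: E (104/6=17.33) > C (239/21=11.38) > A (110/13=8.46) > G (259/34=7.62) > F (129/23=5.61) > D (146/39=3.74) > B (20/16=1.25)
Fill: take E (6 @ 104) → take C (21 @ 239) → take A (13 @ 110) → take G (34 @ 259) → take F (23 @ 129) → take 12/39 of D → 44.92; 109/109 used.
5 item(s) taken whole; one partial (take 12/39 of D).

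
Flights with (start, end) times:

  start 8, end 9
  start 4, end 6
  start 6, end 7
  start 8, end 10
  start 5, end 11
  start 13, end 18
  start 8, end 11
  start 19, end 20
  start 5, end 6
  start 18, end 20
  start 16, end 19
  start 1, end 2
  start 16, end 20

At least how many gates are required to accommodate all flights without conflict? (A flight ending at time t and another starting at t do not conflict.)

4

Count concurrent intervals with a sweep; the peak is the room count.
starts: [1, 4, 5, 5, 6, 8, 8, 8, 13, 16, 16, 18, 19]
ends:   [2, 6, 6, 7, 9, 10, 11, 11, 18, 19, 20, 20, 20]
s1→1 e2→0 s4→1 s5→2 s5→3 e6→2 e6→1 s6→2 e7→1 s8→2 s8→3 s8→4  — peak 4.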